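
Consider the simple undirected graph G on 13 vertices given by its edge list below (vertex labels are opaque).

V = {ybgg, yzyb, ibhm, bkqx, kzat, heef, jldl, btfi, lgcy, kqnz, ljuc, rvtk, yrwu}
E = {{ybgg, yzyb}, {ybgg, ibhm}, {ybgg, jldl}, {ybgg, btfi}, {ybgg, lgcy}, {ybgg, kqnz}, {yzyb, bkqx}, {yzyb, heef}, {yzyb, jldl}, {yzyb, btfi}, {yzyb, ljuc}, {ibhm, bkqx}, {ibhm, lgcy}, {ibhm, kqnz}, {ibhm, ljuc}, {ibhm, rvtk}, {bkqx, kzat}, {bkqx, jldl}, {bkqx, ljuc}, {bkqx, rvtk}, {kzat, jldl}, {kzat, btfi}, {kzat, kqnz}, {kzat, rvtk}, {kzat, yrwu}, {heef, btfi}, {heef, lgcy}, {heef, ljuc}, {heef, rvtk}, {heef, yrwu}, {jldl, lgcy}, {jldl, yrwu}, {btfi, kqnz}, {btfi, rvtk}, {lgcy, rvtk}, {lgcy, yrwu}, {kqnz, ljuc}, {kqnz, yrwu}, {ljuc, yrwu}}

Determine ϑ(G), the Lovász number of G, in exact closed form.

sqrt(13)

N(yzyb) = {ybgg, bkqx, heef, jldl, btfi, ljuc}, |N(yzyb)| = 6.
deg(yrwu) = 6; N(yrwu) = {kzat, heef, jldl, lgcy, kqnz, ljuc}.
deg(rvtk) = 6; N(rvtk) = {ibhm, bkqx, kzat, heef, btfi, lgcy}.
N(btfi) = {ybgg, yzyb, kzat, heef, kqnz, rvtk}, |N(btfi)| = 6.
Every vertex has degree 6 (N=13); strongly regular (13,6,2,3).
A has 3 distinct eigenvalues ≈ [6.0, 1.30278, -2.30278].
Lovász (edge-transitive): ϑ = −13·(-sqrt(13)/2 - 1/2)/((6)−(-sqrt(13)/2 - 1/2)) = sqrt(13).
≈ 3.60555 (to 5 d.p.).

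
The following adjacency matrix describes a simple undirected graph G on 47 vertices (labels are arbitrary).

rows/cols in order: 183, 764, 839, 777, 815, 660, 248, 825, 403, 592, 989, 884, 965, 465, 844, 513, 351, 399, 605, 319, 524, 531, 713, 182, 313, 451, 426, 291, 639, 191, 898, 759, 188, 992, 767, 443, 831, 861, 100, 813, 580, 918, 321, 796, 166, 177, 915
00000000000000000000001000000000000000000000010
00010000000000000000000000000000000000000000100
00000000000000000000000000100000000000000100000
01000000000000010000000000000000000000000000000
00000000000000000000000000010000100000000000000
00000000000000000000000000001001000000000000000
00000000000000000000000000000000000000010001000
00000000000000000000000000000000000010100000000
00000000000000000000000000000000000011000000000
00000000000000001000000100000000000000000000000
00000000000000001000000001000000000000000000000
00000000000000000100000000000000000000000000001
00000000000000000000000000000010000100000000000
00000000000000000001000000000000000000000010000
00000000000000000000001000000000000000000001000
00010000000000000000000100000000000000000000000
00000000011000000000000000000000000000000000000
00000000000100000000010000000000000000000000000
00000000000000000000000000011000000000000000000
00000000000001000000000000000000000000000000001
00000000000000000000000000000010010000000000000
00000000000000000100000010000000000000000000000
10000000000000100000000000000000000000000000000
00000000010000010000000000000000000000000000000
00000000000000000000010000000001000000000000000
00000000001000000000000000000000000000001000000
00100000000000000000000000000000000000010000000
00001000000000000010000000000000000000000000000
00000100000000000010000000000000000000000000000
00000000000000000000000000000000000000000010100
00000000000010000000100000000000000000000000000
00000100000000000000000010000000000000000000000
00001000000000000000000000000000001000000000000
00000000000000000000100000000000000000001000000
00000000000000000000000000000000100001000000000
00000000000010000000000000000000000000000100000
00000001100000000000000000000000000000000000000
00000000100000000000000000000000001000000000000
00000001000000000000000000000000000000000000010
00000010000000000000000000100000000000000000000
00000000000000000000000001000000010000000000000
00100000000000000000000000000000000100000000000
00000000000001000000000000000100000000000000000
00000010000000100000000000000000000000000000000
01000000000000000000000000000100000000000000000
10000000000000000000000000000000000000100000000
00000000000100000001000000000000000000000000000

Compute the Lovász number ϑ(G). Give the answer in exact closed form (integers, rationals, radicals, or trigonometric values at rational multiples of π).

deg(815) = 2; N(815) = {291, 188}.
deg(399) = 2; N(399) = {884, 531}.
N(764) = {777, 166}, |N(764)| = 2.
Vertex 605 has 2 neighbors: 291, 639.
Every vertex has degree 2 (N=47); the odd cycle C_{47}.
spec(A) ≈ [2.0, 1.9822, 1.9289, 1.8413, 1.7208, 1.5696, 1.3904, 1.1864, 0.9612, 0.7188, 0.4636, 0.2002, -0.0668, -0.3327, -0.5926, -0.8419, -1.0762, -1.2913, -1.4833, -1.6489, -1.785, -1.8893, -1.9599, -1.9955] (distinct, 4 d.p.).
λ_max=2, λ_min=-2*cos(pi/47); ϑ = −47·λ_min/(λ_max−λ_min) = 47*cos(pi/47)/(cos(pi/47) + 1).
= 23.473731493… (decimal).
Sandwich: α(G)=23 ≤ ϑ(G)=47*cos(pi/47)/(cos(pi/47) + 1) ≤ χ(Ḡ)=24 (both strict).

47*cos(pi/47)/(cos(pi/47) + 1)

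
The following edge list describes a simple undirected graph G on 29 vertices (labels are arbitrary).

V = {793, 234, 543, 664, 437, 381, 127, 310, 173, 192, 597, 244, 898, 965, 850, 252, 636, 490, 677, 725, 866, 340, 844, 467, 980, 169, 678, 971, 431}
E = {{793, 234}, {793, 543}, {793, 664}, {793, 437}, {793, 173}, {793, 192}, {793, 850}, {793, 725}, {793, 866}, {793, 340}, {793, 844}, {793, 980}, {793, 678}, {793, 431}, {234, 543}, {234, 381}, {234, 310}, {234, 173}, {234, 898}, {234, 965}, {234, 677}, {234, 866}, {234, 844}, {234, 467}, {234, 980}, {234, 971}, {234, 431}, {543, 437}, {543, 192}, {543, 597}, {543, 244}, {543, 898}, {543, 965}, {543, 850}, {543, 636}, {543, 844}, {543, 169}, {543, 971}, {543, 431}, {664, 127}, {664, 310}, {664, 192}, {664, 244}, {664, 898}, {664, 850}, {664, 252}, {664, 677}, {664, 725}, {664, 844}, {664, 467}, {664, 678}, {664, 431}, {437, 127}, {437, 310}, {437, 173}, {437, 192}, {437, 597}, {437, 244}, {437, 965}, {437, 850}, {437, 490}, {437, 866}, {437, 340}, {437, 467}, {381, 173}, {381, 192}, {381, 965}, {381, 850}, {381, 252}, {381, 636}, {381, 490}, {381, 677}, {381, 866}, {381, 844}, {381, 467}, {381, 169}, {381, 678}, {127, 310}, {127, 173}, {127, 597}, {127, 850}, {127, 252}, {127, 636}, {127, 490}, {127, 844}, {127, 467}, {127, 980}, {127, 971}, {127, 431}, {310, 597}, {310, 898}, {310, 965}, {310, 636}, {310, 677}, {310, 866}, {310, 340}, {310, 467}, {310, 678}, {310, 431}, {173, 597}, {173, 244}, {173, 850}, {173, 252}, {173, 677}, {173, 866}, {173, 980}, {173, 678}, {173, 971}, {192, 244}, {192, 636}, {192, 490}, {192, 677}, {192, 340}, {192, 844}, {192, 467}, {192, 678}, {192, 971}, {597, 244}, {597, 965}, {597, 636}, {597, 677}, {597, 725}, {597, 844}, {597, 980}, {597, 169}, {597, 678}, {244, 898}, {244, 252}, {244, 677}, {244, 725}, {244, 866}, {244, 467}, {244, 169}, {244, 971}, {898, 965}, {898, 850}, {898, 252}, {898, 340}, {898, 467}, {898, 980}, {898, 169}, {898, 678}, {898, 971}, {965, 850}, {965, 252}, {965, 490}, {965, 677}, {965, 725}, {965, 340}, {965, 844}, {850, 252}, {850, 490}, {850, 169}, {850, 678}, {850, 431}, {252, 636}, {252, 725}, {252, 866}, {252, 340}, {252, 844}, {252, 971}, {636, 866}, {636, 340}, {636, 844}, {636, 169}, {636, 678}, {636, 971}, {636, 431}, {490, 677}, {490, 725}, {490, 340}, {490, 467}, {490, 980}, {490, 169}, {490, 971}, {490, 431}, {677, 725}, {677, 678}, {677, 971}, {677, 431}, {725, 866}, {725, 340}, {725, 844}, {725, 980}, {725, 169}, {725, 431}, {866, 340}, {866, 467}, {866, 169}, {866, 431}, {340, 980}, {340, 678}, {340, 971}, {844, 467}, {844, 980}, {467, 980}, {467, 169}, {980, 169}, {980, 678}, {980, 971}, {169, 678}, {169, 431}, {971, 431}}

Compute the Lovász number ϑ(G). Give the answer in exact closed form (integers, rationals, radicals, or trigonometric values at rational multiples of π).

sqrt(29)

Vertex 169 has 14 neighbors: 543, 381, 597, 244, 898, 850, 636, 490, 725, 866, 467, 980, 678, 431.
N(844) = {793, 234, 543, 664, 381, 127, 192, 597, 965, 252, 636, 725, 467, 980}, |N(844)| = 14.
Vertex 850 has 14 neighbors: 793, 543, 664, 437, 381, 127, 173, 898, 965, 252, 490, 169, 678, 431.
Vertex 866 has 14 neighbors: 793, 234, 437, 381, 310, 173, 244, 252, 636, 725, 340, 467, 169, 431.
14-regular, N=29; strongly regular (29,14,6,7).
Distinct eigenvalues (to 5 d.p.): [14.0, 2.19258, -3.19258].
With N=29: ϑ(G) = 29·(-(-sqrt(29)/2 - 1/2))/(14−(-sqrt(29)/2 - 1/2)) = sqrt(29).
Numerically 5.3851648.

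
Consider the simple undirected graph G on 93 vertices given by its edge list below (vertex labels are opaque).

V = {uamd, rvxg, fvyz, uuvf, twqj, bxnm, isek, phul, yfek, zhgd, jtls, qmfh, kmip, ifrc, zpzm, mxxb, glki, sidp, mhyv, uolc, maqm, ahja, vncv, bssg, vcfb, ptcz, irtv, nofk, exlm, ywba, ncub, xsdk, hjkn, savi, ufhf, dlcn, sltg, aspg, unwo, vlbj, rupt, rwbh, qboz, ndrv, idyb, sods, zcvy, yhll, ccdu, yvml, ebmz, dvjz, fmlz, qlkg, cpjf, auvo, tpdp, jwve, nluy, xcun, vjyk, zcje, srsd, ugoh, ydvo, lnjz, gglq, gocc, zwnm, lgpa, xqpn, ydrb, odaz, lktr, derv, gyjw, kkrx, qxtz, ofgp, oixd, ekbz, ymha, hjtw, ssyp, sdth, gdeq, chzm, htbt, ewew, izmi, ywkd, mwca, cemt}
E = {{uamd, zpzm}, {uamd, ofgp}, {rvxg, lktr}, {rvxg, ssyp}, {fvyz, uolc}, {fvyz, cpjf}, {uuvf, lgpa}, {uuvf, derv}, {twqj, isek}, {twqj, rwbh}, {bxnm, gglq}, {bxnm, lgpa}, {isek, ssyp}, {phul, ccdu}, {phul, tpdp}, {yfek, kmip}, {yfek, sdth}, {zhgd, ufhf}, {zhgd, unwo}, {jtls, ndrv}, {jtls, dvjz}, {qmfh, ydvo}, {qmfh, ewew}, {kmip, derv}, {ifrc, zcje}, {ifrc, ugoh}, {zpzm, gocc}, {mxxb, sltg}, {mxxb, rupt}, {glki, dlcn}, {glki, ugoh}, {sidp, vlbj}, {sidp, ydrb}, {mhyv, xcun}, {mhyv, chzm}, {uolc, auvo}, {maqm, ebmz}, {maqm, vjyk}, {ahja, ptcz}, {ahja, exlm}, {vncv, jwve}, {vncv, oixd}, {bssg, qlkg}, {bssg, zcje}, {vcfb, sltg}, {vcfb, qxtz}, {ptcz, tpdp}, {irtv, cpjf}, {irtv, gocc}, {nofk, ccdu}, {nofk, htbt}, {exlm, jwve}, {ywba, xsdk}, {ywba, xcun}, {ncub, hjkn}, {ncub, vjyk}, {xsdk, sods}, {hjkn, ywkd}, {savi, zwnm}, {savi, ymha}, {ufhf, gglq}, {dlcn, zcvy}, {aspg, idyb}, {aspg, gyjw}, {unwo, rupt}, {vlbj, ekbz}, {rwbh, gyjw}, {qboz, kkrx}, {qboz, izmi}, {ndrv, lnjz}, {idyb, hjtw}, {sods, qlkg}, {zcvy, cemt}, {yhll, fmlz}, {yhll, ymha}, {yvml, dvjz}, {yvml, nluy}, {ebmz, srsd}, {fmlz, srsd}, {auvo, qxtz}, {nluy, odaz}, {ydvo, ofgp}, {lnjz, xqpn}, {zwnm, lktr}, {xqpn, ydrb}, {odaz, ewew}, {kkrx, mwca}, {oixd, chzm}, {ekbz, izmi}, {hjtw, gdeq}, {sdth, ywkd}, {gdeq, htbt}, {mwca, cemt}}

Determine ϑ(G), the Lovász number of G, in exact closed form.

93*cos(pi/93)/(cos(pi/93) + 1)

N(jwve) = {vncv, exlm}, |N(jwve)| = 2.
deg(sods) = 2; N(sods) = {xsdk, qlkg}.
Vertex gyjw has 2 neighbors: aspg, rwbh.
deg(xqpn) = 2; N(xqpn) = {lnjz, ydrb}.
Regular of degree 2 on 93 vertices: this is C_{93}, the 93-cycle.
Distinct eigenvalues (to 4 d.p.): [2.0, 1.9954, 1.9818, 1.9591, 1.9274, 1.887, 1.8379, 1.7805, 1.7149, 1.6415, 1.5606, 1.4727, 1.3779, 1.2769, 1.1701, 1.0579, 0.9409, 0.8196, 0.6946, 0.5664, 0.4356, 0.3029, 0.1687, 0.0338, -0.1013, -0.2359, -0.3695, -0.5013, -0.6309, -0.7576, -0.8808, -1.0, -1.1146, -1.2242, -1.3282, -1.4261, -1.5175, -1.602, -1.6792, -1.7487, -1.8102, -1.8635, -1.9083, -1.9443, -1.9715, -1.9897, -1.9989].
Lovász (edge-transitive): ϑ = −93·(-2*cos(pi/93))/((2)−(-2*cos(pi/93))) = 93*cos(pi/93)/(cos(pi/93) + 1).
ϑ(G) ≈ 46.48673188.
Check 46 ≤ 93*cos(pi/93)/(cos(pi/93) + 1) ≤ 47: both strict.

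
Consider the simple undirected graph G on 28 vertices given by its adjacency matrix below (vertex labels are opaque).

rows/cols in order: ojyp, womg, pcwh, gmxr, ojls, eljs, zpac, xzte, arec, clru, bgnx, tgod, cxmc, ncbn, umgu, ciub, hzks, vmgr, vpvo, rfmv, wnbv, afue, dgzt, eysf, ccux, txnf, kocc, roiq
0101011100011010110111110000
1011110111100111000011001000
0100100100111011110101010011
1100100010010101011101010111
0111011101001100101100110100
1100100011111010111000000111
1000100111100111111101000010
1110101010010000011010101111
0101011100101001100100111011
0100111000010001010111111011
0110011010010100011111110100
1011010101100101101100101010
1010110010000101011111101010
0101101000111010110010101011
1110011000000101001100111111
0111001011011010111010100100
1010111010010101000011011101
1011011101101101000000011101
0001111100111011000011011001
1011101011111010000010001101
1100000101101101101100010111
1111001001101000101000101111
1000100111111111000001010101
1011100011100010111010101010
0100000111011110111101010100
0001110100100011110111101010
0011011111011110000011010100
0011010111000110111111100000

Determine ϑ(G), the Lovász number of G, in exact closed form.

Vertex vmgr has 15 neighbors: ojyp, pcwh, gmxr, eljs, zpac, xzte, clru, bgnx, cxmc, ncbn, ciub, eysf, ccux, txnf, roiq.
deg(zpac) = 15; N(zpac) = {ojyp, ojls, xzte, arec, clru, bgnx, ncbn, umgu, ciub, hzks, vmgr, vpvo, rfmv, afue, kocc}.
N(womg) = {ojyp, pcwh, gmxr, ojls, eljs, xzte, arec, clru, bgnx, ncbn, umgu, ciub, wnbv, afue, ccux}, |N(womg)| = 15.
deg(rfmv) = 15; N(rfmv) = {ojyp, pcwh, gmxr, ojls, zpac, arec, clru, bgnx, tgod, cxmc, umgu, wnbv, ccux, txnf, roiq}.
deg(v) = 15 for all v (|V|=28); Kneser K(8,2) on C(8,2)=28 vertices.
A has 3 distinct eigenvalues ≈ [15.0, 1.0, -5.0].
With N=28: ϑ(G) = 28·(-1*(-5))/(15−(-5)) = 7.
≈ 7.0000 (to 4 d.p.).

7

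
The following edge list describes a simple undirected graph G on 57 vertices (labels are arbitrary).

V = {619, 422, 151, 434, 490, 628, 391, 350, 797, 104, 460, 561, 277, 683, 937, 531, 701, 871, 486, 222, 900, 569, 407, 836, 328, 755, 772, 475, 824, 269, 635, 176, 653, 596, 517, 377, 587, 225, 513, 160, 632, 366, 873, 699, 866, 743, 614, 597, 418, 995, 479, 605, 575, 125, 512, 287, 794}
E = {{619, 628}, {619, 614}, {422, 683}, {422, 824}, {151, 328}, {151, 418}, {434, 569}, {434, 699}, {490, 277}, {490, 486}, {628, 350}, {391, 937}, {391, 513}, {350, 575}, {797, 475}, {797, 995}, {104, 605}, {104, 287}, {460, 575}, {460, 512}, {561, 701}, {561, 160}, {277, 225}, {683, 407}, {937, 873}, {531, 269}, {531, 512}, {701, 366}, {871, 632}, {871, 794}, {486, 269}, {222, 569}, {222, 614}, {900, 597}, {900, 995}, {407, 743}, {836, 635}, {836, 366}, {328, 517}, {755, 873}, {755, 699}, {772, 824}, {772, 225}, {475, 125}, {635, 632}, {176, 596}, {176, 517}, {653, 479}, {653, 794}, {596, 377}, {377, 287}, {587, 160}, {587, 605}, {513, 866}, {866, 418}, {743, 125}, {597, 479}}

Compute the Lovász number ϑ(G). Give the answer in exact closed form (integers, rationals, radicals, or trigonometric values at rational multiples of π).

deg(699) = 2; N(699) = {434, 755}.
N(653) = {479, 794}, |N(653)| = 2.
deg(151) = 2; N(151) = {328, 418}.
Vertex 575 has 2 neighbors: 350, 460.
Regular of degree 2 on 57 vertices: the odd cycle C_{57}.
Distinct eigenvalues (to 3 d.p.): [2.0, 1.988, 1.952, 1.892, 1.809, 1.704, 1.578, 1.434, 1.271, 1.094, 0.903, 0.701, 0.491, 0.275, 0.055, -0.165, -0.383, -0.597, -0.803, -1.0, -1.184, -1.355, -1.508, -1.644, -1.759, -1.853, -1.925, -1.973, -1.997].
Lovász: ϑ = −57(-2*cos(pi/57))/(2+-(-1)*2*cos(pi/57)) = 57*cos(pi/57)/(cos(pi/57) + 1).
Numerically 28.478345168.
Sandwich: α(G)=28 ≤ ϑ(G)=57*cos(pi/57)/(cos(pi/57) + 1) ≤ χ(Ḡ)=29 (both strict).

57*cos(pi/57)/(cos(pi/57) + 1)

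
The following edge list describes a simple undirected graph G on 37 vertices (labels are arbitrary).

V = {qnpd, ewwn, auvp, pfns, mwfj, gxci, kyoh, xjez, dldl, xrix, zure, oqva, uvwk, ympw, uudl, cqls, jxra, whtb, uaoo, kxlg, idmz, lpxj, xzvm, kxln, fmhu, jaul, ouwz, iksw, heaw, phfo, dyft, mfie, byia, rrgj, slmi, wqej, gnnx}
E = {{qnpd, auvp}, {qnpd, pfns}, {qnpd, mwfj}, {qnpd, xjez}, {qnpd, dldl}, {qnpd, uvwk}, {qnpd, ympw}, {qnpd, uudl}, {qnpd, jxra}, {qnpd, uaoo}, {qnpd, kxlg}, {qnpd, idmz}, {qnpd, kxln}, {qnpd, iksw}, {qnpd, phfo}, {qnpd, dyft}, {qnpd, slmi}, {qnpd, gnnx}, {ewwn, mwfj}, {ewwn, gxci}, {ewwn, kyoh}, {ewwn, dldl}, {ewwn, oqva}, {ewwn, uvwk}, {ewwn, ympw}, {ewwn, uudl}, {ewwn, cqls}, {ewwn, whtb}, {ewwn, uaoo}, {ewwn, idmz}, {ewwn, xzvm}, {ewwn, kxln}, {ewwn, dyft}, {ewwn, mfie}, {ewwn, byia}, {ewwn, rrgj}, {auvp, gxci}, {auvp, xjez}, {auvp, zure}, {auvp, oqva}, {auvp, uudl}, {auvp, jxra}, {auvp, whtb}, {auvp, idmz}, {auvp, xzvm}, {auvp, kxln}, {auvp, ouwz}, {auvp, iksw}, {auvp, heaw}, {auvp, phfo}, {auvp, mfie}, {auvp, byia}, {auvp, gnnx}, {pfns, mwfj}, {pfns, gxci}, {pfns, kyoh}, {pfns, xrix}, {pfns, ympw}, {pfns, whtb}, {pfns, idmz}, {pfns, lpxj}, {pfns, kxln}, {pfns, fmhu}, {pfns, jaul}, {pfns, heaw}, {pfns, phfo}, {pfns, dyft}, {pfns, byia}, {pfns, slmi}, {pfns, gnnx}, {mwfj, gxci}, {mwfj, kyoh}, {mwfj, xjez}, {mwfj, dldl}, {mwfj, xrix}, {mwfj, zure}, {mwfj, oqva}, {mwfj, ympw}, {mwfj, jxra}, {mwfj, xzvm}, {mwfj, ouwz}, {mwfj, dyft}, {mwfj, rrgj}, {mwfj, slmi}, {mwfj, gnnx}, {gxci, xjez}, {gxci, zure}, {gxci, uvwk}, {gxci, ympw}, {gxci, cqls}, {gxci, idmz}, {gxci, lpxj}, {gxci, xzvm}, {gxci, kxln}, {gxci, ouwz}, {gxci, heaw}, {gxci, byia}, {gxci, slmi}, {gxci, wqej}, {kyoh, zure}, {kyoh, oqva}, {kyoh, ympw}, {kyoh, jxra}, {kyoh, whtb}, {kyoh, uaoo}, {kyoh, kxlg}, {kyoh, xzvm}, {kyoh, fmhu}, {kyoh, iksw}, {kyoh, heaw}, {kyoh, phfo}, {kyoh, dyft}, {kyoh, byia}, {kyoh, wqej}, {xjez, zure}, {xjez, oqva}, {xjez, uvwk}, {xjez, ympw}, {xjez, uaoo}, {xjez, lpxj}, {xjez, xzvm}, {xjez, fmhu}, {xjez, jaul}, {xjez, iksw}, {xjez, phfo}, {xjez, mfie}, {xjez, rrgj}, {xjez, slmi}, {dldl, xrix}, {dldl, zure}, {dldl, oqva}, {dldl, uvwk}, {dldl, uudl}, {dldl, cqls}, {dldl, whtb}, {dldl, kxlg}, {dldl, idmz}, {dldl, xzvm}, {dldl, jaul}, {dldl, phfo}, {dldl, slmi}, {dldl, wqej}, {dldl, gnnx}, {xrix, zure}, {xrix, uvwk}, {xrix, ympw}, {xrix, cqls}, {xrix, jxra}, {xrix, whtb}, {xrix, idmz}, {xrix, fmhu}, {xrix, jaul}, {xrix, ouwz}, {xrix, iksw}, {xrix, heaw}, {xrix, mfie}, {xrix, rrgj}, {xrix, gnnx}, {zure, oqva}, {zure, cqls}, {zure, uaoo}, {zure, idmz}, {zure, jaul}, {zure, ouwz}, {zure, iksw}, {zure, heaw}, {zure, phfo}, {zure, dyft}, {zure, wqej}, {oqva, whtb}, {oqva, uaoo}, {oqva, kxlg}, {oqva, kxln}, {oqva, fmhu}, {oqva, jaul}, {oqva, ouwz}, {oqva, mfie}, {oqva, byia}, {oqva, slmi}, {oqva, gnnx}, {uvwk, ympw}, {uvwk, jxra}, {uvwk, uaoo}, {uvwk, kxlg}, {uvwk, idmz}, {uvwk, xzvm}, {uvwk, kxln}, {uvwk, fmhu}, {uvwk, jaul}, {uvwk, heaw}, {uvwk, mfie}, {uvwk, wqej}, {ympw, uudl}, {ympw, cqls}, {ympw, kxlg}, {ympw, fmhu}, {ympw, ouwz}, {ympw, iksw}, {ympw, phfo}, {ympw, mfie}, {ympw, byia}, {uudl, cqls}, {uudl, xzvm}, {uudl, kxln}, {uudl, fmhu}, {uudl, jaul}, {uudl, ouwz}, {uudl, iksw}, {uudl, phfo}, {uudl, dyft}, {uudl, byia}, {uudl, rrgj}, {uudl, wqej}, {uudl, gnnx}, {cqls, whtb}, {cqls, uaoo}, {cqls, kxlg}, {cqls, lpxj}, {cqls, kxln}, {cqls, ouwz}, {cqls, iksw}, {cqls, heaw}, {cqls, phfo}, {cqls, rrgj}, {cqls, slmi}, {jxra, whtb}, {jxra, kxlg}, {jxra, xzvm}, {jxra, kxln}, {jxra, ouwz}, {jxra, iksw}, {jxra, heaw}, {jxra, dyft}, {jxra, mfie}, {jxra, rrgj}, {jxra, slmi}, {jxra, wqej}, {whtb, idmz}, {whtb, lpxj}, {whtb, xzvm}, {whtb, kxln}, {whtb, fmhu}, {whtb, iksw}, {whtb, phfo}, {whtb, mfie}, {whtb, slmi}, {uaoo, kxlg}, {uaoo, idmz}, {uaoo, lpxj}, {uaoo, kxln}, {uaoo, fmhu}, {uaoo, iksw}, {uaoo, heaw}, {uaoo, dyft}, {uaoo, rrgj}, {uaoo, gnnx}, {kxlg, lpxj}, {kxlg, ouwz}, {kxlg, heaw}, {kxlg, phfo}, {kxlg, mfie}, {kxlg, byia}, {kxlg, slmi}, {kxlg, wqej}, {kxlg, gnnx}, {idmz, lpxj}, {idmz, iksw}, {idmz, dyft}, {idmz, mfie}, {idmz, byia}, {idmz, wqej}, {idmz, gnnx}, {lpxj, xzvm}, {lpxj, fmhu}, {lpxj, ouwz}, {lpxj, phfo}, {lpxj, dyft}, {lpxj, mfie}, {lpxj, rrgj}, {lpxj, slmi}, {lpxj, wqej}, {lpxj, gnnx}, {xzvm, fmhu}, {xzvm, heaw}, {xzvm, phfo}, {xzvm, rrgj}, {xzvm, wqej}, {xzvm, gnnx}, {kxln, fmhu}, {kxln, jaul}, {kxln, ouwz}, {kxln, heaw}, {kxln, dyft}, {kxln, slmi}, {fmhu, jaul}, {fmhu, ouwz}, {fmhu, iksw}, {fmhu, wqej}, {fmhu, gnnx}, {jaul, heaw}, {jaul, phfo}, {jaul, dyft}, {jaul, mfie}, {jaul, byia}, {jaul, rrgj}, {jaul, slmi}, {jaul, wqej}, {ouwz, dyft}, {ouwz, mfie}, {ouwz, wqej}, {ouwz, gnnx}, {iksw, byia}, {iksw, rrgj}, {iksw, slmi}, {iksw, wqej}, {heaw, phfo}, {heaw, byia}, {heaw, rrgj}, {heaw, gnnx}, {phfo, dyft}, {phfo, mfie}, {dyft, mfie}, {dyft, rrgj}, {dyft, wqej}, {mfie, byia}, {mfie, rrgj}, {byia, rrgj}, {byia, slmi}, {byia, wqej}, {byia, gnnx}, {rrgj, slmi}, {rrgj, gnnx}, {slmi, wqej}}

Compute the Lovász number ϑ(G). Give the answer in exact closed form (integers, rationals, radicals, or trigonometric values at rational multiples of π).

sqrt(37)

deg(ympw) = 18; N(ympw) = {qnpd, ewwn, pfns, mwfj, gxci, kyoh, xjez, xrix, uvwk, uudl, cqls, kxlg, fmhu, ouwz, iksw, phfo, mfie, byia}.
Vertex uaoo has 18 neighbors: qnpd, ewwn, kyoh, xjez, zure, oqva, uvwk, cqls, kxlg, idmz, lpxj, kxln, fmhu, iksw, heaw, dyft, rrgj, gnnx.
Vertex slmi has 18 neighbors: qnpd, pfns, mwfj, gxci, xjez, dldl, oqva, cqls, jxra, whtb, kxlg, lpxj, kxln, jaul, iksw, byia, rrgj, wqej.
N(byia) = {ewwn, auvp, pfns, gxci, kyoh, oqva, ympw, uudl, kxlg, idmz, jaul, iksw, heaw, mfie, rrgj, slmi, wqej, gnnx}, |N(byia)| = 18.
18-regular, N=37; Paley(37): SR with (k,λ,μ)=(18,8,9).
A has 3 distinct eigenvalues ≈ [18.0, 2.541, -3.541].
Lovász (edge-transitive): ϑ = −37·(-sqrt(37)/2 - 1/2)/((18)−(-sqrt(37)/2 - 1/2)) = sqrt(37).
= 6.0827625… (decimal).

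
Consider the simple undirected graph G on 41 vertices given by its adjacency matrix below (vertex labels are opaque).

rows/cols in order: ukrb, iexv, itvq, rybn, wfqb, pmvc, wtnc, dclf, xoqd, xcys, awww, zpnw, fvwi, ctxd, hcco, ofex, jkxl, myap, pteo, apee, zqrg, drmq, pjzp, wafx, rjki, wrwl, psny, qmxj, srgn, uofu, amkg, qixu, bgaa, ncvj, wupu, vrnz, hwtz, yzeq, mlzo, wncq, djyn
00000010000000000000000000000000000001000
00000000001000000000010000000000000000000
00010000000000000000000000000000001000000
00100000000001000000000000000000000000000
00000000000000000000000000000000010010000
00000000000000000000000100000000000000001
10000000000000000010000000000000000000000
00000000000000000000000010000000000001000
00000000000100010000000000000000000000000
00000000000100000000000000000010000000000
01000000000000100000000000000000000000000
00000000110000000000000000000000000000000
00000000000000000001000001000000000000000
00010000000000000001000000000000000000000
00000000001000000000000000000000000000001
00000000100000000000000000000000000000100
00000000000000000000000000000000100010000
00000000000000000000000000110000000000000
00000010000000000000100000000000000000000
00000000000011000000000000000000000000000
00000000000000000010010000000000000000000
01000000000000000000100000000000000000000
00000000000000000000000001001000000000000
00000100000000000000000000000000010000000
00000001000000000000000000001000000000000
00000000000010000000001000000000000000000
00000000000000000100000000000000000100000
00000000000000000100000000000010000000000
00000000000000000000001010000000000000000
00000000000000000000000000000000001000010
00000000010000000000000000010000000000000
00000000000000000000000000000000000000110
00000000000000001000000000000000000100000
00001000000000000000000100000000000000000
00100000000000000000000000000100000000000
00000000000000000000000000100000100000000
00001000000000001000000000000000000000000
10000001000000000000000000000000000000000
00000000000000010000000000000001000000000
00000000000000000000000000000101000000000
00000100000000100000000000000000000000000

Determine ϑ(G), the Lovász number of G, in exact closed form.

41*cos(pi/41)/(cos(pi/41) + 1)

Vertex dclf has 2 neighbors: rjki, yzeq.
N(rjki) = {dclf, srgn}, |N(rjki)| = 2.
N(bgaa) = {jkxl, vrnz}, |N(bgaa)| = 2.
N(itvq) = {rybn, wupu}, |N(itvq)| = 2.
41-vertex 2-regular graph: a single 41-cycle (edge-transitive).
The 21 distinct eigenvalues: [2.0, 1.97656, 1.90679, 1.79233, 1.63586, 1.44104, 1.21245, 0.95544, 0.67603, 0.38078, 0.07661, -0.22937, -0.52996, -0.81814, -1.08714, -1.33065, -1.54298, -1.71914, -1.855, -1.94739, -1.99413].
With N=41: ϑ(G) = 41·(-(-1)*2*cos(pi/41))/(2−(-2*cos(pi/41))) = 41*cos(pi/41)/(cos(pi/41) + 1).
≈ 20.46988027 (to 8 d.p.).
Sandwich: α(G)=20 ≤ ϑ(G)=41*cos(pi/41)/(cos(pi/41) + 1) ≤ χ(Ḡ)=21 (both strict).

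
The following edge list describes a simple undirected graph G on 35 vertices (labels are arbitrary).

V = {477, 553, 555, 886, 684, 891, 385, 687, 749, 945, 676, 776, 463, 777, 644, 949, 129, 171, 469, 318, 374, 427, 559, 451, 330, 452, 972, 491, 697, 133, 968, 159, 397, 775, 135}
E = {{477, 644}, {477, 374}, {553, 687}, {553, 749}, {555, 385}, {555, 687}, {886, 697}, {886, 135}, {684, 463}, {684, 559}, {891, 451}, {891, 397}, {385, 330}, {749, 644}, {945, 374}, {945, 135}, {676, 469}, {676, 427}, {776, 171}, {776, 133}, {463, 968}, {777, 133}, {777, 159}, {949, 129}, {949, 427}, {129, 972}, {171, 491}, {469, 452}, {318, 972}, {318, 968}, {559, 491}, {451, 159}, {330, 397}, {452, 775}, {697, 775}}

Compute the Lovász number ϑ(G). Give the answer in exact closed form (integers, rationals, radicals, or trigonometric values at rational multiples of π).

N(129) = {949, 972}, |N(129)| = 2.
deg(397) = 2; N(397) = {891, 330}.
Vertex 949 has 2 neighbors: 129, 427.
deg(491) = 2; N(491) = {171, 559}.
35-vertex 2-regular graph: the odd cycle C_{35}.
spec(A) ≈ [2.0, 1.96786, 1.87247, 1.7169, 1.50614, 1.24698, 0.94774, 0.61803, 0.26847, -0.08973, -0.44504, -0.78605, -1.10179, -1.38213, -1.61803, -1.80194, -1.92793, -1.99195] (distinct, 5 d.p.).
ϑ = −N·λ_min/(λ_max−λ_min) = −35·(-2*cos(pi/35))/(2−(-2*cos(pi/35))) = 35*cos(pi/35)/(cos(pi/35) + 1).
≈ 17.4647040 (to 7 d.p.).
Sandwich: α(G)=17 ≤ ϑ(G)=35*cos(pi/35)/(cos(pi/35) + 1) ≤ χ(Ḡ)=18 (both strict).

35*cos(pi/35)/(cos(pi/35) + 1)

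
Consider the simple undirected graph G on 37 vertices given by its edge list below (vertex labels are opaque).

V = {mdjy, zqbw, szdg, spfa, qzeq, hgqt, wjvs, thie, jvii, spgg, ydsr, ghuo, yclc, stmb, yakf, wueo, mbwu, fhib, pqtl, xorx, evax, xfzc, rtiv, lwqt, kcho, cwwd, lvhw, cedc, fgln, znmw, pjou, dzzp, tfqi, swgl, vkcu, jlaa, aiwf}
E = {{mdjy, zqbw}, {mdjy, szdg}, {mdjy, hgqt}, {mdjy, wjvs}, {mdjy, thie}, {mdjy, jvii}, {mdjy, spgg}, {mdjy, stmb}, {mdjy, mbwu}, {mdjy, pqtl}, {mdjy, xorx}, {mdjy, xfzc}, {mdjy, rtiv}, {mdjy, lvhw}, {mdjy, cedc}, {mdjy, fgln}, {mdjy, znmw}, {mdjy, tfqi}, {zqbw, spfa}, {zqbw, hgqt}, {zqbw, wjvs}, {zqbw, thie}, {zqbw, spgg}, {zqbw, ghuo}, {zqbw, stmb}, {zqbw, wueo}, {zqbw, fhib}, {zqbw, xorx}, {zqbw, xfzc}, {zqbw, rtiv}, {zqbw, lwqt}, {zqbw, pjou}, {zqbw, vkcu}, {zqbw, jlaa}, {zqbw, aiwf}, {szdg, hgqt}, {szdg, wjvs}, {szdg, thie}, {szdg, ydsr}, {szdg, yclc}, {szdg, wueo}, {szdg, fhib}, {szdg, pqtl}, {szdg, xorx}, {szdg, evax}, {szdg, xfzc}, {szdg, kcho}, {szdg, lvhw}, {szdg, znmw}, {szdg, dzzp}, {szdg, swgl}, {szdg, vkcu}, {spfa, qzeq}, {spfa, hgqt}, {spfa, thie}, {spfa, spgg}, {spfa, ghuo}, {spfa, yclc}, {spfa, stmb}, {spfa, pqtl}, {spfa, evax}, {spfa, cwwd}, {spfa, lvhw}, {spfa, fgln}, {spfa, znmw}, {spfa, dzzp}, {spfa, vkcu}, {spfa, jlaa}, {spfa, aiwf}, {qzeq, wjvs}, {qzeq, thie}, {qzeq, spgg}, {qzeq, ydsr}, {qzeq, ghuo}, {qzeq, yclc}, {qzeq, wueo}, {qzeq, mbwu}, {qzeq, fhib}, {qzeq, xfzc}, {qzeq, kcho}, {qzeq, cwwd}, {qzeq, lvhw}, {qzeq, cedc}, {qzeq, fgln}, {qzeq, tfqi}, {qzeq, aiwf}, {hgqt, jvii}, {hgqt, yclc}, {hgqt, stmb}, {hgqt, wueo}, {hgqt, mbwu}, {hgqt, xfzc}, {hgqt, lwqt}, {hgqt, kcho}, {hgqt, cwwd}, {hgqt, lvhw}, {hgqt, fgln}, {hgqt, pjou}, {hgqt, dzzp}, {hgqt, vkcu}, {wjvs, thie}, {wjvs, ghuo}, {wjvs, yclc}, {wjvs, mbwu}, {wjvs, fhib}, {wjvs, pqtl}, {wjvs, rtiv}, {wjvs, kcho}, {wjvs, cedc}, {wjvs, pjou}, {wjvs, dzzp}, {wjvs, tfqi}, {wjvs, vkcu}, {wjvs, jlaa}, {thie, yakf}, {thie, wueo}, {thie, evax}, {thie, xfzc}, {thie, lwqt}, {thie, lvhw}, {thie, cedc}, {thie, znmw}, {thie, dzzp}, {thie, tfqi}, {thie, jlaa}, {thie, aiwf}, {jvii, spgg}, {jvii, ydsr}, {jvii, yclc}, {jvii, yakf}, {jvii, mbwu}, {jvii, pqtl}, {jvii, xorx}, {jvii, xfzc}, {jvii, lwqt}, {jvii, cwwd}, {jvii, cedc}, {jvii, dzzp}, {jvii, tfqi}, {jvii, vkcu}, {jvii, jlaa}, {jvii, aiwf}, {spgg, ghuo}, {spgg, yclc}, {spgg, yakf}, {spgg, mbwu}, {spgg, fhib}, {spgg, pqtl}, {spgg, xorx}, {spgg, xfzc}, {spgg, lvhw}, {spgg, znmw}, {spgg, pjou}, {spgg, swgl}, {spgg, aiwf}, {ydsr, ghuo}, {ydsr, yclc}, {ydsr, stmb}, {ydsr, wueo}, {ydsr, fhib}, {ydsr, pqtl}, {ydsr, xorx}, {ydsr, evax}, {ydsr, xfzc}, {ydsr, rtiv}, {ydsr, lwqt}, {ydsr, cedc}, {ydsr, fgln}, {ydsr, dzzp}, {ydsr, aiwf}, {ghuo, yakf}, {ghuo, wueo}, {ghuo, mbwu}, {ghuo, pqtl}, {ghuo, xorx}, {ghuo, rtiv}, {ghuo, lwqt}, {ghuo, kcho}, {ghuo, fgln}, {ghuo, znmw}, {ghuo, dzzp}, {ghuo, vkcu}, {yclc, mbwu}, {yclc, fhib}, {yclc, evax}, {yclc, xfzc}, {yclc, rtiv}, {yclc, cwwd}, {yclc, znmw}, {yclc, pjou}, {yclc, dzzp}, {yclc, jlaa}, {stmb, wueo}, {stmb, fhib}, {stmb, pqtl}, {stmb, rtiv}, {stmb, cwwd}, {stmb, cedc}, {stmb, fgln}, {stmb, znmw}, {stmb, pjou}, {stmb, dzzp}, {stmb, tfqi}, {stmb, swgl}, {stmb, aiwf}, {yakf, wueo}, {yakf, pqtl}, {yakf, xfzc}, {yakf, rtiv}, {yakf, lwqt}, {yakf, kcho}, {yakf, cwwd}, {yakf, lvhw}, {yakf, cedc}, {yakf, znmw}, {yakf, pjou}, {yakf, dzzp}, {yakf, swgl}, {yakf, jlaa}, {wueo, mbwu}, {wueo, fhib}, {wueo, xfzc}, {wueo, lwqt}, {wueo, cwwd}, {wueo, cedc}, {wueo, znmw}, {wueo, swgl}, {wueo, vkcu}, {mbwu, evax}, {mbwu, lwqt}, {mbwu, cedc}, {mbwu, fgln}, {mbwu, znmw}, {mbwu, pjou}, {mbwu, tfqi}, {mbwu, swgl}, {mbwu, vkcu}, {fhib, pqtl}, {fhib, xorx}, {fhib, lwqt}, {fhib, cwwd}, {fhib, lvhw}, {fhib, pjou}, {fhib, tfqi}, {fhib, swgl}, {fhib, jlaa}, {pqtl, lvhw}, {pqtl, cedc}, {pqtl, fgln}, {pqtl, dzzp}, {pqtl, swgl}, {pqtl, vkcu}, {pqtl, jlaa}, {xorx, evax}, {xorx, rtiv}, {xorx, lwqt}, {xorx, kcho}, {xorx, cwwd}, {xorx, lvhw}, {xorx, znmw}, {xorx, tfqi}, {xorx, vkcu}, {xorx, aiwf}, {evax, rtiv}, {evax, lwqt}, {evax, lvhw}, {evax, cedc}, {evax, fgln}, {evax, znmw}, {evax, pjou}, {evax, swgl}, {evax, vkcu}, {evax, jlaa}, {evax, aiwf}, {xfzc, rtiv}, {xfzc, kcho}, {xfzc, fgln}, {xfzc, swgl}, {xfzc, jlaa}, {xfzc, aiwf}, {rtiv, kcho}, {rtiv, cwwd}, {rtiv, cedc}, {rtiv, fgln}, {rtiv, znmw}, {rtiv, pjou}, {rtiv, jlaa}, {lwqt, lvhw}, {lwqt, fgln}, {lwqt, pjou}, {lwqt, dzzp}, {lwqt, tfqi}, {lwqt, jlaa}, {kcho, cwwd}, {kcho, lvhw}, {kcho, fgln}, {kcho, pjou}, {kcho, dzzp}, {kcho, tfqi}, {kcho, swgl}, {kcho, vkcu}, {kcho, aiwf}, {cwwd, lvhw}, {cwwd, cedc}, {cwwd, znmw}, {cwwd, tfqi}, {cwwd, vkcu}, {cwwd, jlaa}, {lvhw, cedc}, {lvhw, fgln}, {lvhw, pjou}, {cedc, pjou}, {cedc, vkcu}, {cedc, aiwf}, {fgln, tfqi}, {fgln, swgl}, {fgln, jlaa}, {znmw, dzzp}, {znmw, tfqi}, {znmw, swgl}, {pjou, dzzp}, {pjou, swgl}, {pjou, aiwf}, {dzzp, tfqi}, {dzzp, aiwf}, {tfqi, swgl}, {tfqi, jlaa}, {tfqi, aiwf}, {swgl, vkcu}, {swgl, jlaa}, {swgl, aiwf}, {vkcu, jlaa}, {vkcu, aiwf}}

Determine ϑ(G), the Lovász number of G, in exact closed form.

sqrt(37)

N(mbwu) = {mdjy, qzeq, hgqt, wjvs, jvii, spgg, ghuo, yclc, wueo, evax, lwqt, cedc, fgln, znmw, pjou, tfqi, swgl, vkcu}, |N(mbwu)| = 18.
Vertex spgg has 18 neighbors: mdjy, zqbw, spfa, qzeq, jvii, ghuo, yclc, yakf, mbwu, fhib, pqtl, xorx, xfzc, lvhw, znmw, pjou, swgl, aiwf.
Vertex mdjy has 18 neighbors: zqbw, szdg, hgqt, wjvs, thie, jvii, spgg, stmb, mbwu, pqtl, xorx, xfzc, rtiv, lvhw, cedc, fgln, znmw, tfqi.
N(xorx) = {mdjy, zqbw, szdg, jvii, spgg, ydsr, ghuo, fhib, evax, rtiv, lwqt, kcho, cwwd, lvhw, znmw, tfqi, vkcu, aiwf}, |N(xorx)| = 18.
Regular of degree 18 on 37 vertices: Paley(37): SR with (k,λ,μ)=(18,8,9).
The 3 distinct eigenvalues: [18.0, 2.541, -3.541].
ϑ = −N·λ_min/(λ_max−λ_min) = −37·(-sqrt(37)/2 - 1/2)/(18−(-sqrt(37)/2 - 1/2)) = sqrt(37).
ϑ(G) ≈ 6.0827625.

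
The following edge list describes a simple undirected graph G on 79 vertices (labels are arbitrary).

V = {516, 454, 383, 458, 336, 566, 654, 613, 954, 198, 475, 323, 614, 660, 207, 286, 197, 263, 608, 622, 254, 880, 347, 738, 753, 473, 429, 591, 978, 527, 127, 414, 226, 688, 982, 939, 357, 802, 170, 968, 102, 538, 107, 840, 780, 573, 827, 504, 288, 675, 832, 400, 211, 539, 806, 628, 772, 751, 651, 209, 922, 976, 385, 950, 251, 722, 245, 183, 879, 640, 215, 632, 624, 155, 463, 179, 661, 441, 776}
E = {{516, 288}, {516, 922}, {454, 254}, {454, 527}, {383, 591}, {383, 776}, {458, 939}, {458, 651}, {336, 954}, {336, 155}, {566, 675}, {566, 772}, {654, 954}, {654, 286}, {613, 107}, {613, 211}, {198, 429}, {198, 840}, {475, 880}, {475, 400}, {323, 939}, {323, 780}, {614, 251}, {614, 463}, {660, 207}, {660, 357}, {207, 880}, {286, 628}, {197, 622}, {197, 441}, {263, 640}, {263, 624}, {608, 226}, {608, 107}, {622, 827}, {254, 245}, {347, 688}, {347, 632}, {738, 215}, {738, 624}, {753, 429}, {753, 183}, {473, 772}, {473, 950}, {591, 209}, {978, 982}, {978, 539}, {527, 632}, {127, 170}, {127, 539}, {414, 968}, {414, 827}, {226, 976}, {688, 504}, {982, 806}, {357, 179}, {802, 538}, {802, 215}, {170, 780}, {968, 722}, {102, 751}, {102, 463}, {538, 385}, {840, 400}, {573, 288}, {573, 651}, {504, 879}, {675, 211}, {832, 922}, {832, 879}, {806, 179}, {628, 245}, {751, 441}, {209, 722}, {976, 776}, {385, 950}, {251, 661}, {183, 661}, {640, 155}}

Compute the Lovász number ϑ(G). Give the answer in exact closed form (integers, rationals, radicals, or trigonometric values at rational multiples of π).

deg(660) = 2; N(660) = {207, 357}.
Vertex 463 has 2 neighbors: 614, 102.
N(127) = {170, 539}, |N(127)| = 2.
deg(608) = 2; N(608) = {226, 107}.
G on 79 vertices is 2-regular; this is C_{79}, the 79-cycle.
The 40 distinct eigenvalues: [2.0, 1.993678, 1.974751, 1.943339, 1.89964, 1.843932, 1.776565, 1.697967, 1.608633, 1.509129, 1.400084, 1.282187, 1.156184, 1.022871, 0.883091, 0.737728, 0.587701, 0.433958, 0.277471, 0.11923, -0.039764, -0.198508, -0.355996, -0.511233, -0.663239, -0.811051, -0.953735, -1.09039, -1.22015, -1.342197, -1.455758, -1.560115, -1.654608, -1.738641, -1.811681, -1.873267, -1.92301, -1.960595, -1.985784, -1.998419].
−79·(-2*cos(pi/79)) / ((2)−(-2*cos(pi/79))) = 79*cos(pi/79)/(cos(pi/79) + 1) = ϑ(G).
= 39.4844… (decimal).
α=39, χ(Ḡ)=40; ϑ=79*cos(pi/79)/(cos(pi/79) + 1) lies between (both strict).

79*cos(pi/79)/(cos(pi/79) + 1)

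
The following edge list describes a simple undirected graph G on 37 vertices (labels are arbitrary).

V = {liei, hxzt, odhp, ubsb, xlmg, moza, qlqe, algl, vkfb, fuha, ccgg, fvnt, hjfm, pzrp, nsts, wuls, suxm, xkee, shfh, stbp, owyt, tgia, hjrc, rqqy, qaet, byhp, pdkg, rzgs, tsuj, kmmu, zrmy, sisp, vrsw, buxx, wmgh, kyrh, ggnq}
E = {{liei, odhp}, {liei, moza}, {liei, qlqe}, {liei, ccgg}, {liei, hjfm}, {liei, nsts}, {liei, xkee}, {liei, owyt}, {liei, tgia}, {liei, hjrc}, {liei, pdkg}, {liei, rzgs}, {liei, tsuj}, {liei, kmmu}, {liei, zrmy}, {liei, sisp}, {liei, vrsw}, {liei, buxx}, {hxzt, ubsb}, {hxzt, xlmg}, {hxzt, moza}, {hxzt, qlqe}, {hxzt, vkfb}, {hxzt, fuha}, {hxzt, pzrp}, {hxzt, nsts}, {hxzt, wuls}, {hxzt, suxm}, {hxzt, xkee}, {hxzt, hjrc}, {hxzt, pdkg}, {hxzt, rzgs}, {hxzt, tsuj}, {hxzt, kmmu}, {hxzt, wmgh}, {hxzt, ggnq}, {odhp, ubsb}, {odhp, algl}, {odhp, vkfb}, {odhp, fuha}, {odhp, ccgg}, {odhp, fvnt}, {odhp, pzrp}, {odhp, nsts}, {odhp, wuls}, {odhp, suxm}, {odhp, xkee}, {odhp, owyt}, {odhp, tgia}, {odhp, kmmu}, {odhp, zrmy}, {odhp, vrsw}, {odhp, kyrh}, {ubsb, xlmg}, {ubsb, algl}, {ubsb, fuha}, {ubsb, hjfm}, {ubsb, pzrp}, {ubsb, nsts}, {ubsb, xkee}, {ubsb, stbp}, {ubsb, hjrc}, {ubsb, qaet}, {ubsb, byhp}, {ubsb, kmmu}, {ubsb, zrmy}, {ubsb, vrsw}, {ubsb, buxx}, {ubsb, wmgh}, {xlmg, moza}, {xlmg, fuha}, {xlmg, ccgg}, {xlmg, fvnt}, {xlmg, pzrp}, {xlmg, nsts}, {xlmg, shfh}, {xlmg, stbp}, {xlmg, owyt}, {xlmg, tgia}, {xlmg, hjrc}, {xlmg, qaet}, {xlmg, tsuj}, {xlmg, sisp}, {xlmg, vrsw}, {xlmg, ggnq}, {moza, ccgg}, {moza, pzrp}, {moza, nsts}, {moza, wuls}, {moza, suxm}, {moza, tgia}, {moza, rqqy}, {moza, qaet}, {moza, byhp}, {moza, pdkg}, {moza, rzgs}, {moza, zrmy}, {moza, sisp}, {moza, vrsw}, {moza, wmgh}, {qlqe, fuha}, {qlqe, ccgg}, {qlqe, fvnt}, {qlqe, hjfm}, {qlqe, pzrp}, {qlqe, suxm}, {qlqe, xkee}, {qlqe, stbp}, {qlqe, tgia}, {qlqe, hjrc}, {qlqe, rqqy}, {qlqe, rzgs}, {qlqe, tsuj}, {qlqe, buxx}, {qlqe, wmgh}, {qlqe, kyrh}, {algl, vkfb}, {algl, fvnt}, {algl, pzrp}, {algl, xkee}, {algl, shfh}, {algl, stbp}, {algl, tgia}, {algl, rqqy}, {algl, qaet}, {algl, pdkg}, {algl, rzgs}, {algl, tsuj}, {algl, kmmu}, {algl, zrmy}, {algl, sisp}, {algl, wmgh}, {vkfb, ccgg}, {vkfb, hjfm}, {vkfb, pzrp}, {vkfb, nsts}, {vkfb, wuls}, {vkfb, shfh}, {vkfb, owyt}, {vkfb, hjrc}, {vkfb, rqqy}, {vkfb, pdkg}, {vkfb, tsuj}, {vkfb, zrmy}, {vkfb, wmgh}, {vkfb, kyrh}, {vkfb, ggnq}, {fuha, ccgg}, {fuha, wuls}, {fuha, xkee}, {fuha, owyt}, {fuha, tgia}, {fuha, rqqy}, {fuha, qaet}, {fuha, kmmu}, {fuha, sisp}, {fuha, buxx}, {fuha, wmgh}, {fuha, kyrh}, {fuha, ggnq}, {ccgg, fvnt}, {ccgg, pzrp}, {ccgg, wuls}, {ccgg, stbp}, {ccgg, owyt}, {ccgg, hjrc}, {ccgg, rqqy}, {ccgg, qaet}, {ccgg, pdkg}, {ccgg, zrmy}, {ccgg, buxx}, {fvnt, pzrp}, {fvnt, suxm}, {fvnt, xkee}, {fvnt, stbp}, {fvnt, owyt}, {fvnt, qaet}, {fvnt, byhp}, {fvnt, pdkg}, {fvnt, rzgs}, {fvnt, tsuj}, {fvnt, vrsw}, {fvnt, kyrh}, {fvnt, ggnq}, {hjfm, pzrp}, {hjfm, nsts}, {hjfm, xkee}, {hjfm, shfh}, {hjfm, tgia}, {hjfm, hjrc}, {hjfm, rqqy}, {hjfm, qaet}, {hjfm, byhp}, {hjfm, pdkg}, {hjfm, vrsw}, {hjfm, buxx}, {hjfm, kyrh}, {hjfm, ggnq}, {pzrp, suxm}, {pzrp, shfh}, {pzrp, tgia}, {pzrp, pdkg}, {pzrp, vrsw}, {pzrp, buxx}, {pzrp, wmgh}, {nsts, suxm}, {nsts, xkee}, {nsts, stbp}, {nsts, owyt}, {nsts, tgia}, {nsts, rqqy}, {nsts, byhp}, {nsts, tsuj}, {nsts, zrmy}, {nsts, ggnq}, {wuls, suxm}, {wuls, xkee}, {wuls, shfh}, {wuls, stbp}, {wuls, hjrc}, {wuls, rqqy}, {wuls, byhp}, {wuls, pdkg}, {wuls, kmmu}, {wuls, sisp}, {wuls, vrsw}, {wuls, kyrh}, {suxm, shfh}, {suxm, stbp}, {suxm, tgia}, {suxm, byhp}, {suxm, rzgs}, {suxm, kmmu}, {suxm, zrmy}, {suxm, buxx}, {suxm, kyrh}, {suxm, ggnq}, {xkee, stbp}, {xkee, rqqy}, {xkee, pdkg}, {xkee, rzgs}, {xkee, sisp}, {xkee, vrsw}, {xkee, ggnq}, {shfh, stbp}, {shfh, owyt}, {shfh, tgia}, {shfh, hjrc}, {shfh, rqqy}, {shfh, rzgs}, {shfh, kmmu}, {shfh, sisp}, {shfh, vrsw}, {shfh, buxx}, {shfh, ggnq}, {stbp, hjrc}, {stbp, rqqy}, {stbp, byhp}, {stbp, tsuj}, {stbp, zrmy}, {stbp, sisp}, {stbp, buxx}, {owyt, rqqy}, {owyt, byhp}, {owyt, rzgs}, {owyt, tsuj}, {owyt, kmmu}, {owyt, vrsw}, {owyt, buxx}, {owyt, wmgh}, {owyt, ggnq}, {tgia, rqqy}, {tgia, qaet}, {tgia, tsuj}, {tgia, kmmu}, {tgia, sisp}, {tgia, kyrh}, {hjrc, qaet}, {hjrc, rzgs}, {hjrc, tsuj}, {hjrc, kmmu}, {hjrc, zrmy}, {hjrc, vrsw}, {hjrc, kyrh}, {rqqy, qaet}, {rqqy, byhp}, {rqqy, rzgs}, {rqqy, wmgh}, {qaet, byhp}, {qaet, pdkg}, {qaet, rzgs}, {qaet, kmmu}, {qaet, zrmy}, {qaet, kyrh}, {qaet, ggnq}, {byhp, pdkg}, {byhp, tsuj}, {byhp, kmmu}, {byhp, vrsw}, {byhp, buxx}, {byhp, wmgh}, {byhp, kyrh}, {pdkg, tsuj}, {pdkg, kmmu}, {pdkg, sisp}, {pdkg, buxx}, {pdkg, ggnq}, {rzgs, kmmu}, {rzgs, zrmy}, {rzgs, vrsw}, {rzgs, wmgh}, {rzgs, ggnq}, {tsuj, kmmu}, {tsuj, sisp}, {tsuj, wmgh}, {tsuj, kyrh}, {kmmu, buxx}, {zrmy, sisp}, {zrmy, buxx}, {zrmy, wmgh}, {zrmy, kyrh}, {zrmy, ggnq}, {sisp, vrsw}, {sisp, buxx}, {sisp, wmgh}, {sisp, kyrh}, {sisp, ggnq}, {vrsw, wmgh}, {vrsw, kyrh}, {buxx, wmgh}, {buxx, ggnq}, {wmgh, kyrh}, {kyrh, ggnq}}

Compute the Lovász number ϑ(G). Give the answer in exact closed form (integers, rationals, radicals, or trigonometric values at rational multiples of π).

sqrt(37)

Vertex zrmy has 18 neighbors: liei, odhp, ubsb, moza, algl, vkfb, ccgg, nsts, suxm, stbp, hjrc, qaet, rzgs, sisp, buxx, wmgh, kyrh, ggnq.
N(ggnq) = {hxzt, xlmg, vkfb, fuha, fvnt, hjfm, nsts, suxm, xkee, shfh, owyt, qaet, pdkg, rzgs, zrmy, sisp, buxx, kyrh}, |N(ggnq)| = 18.
Vertex wmgh has 18 neighbors: hxzt, ubsb, moza, qlqe, algl, vkfb, fuha, pzrp, owyt, rqqy, byhp, rzgs, tsuj, zrmy, sisp, vrsw, buxx, kyrh.
deg(stbp) = 18; N(stbp) = {ubsb, xlmg, qlqe, algl, ccgg, fvnt, nsts, wuls, suxm, xkee, shfh, hjrc, rqqy, byhp, tsuj, zrmy, sisp, buxx}.
18-regular, N=37; SR(37,18,8,9) — a Paley graph.
The 3 distinct eigenvalues: [18.0, 2.541381, -3.541381].
−37·(-sqrt(37)/2 - 1/2) / ((18)−(-sqrt(37)/2 - 1/2)) = sqrt(37) = ϑ(G).
Numerically 6.0828.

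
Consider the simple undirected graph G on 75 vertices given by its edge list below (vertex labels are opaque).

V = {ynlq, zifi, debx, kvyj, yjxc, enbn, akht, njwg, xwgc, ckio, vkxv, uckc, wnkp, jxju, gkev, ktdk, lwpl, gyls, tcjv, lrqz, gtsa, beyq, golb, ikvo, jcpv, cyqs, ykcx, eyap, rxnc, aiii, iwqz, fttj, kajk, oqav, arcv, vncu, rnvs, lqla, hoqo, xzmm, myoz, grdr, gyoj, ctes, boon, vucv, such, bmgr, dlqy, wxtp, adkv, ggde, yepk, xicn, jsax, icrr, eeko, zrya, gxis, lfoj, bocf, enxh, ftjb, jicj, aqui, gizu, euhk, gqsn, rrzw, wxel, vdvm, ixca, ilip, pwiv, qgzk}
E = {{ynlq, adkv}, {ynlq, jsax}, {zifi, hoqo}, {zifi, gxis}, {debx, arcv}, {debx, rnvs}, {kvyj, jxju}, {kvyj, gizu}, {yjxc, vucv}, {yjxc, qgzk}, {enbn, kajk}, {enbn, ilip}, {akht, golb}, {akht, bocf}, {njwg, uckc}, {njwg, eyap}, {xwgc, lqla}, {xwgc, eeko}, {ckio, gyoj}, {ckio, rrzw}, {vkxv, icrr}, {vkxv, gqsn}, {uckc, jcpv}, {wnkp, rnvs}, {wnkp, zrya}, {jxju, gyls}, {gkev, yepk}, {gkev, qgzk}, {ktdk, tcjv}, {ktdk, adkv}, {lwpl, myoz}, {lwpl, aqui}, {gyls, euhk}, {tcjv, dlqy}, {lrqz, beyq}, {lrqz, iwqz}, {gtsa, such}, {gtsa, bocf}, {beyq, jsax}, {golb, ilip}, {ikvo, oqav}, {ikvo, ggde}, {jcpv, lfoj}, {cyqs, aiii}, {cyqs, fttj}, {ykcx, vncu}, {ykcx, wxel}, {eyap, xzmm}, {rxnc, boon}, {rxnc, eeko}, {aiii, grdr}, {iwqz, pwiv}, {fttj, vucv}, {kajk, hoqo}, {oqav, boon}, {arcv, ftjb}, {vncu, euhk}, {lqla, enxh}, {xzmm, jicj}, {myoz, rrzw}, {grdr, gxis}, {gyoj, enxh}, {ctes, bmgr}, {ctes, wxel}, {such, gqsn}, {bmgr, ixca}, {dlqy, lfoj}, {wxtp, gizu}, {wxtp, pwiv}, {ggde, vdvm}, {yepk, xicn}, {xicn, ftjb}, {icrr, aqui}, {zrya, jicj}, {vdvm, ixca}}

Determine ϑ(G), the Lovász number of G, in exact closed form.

deg(dlqy) = 2; N(dlqy) = {tcjv, lfoj}.
Vertex gtsa has 2 neighbors: such, bocf.
Vertex lqla has 2 neighbors: xwgc, enxh.
deg(gyls) = 2; N(gyls) = {jxju, euhk}.
Regular of degree 2 on 75 vertices: connected 2-regular on 75 ⇒ C_{75}.
spec(A) ≈ [2.0, 1.992986, 1.971992, 1.937166, 1.888753, 1.827091, 1.752613, 1.665842, 1.567387, 1.457937, 1.338261, 1.209198, 1.071654, 0.926592, 0.775031, 0.618034, 0.456702, 0.292166, 0.125581, -0.041885, -0.209057, -0.374763, -0.53784, -0.697144, -0.851559, -1.0, -1.141427, -1.274848, -1.399327, -1.51399, -1.618034, -1.710729, -1.791424, -1.859553, -1.914639, -1.956295, -1.984229, -1.998246] (distinct, 6 d.p.).
ϑ = −N·λ_min/(λ_max−λ_min) = −75·(-2*cos(pi/75))/(2−(-2*cos(pi/75))) = 75*cos(pi/75)/(cos(pi/75) + 1).
= 37.483545848… (decimal).
37 ≤ 75*cos(pi/75)/(cos(pi/75) + 1) ≤ 38: both strict.

75*cos(pi/75)/(cos(pi/75) + 1)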